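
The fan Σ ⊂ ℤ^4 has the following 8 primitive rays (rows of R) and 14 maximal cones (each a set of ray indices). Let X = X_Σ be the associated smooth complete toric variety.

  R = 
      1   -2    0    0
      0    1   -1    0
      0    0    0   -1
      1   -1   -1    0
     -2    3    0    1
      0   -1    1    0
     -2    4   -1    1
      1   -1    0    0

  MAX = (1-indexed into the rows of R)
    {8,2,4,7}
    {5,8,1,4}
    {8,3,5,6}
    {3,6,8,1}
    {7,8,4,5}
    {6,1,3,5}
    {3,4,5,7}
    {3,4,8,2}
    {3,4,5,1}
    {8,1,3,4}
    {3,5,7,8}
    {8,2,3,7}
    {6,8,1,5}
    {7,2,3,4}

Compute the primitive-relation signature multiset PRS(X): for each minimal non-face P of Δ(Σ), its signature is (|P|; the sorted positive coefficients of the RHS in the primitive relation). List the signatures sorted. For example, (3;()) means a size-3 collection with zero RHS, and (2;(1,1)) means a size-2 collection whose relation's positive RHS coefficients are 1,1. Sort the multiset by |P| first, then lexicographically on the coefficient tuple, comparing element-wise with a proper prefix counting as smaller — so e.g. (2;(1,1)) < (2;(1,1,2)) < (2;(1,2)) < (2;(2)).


Σ has 9 primitive collections:

  • {2,6}:  v_{2} + v_{6} = 0  ⟹  sig = (2;())
  • {1,2}:  v_{1} + v_{2} = v_{4}  ⟹  sig = (2;(1))
  • {2,5}:  v_{2} + v_{5} = v_{7}  ⟹  sig = (2;(1))
  • {4,6}:  v_{4} + v_{6} = v_{1}  ⟹  sig = (2;(1))
  • {6,7}:  v_{6} + v_{7} = v_{5}  ⟹  sig = (2;(1))
  • {1,7}:  v_{1} + v_{7} = v_{4} + v_{5}  ⟹  sig = (2;(1,1))
  • {1,3,5,8}:  v_{1} + v_{3} + v_{5} + v_{8} = 0  ⟹  sig = (4;())
  • {3,4,5,8}:  v_{3} + v_{4} + v_{5} + v_{8} = v_{2}  ⟹  sig = (4;(1))
  • {3,4,7,8}:  v_{3} + v_{4} + v_{7} + v_{8} = 2·v_{2}  ⟹  sig = (4;(2))

Sorted signature multiset PRS(X):
{ (2;()),  (2;(1)) ×4,  (2;(1,1)),  (4;()),  (4;(1)),  (4;(2)) }


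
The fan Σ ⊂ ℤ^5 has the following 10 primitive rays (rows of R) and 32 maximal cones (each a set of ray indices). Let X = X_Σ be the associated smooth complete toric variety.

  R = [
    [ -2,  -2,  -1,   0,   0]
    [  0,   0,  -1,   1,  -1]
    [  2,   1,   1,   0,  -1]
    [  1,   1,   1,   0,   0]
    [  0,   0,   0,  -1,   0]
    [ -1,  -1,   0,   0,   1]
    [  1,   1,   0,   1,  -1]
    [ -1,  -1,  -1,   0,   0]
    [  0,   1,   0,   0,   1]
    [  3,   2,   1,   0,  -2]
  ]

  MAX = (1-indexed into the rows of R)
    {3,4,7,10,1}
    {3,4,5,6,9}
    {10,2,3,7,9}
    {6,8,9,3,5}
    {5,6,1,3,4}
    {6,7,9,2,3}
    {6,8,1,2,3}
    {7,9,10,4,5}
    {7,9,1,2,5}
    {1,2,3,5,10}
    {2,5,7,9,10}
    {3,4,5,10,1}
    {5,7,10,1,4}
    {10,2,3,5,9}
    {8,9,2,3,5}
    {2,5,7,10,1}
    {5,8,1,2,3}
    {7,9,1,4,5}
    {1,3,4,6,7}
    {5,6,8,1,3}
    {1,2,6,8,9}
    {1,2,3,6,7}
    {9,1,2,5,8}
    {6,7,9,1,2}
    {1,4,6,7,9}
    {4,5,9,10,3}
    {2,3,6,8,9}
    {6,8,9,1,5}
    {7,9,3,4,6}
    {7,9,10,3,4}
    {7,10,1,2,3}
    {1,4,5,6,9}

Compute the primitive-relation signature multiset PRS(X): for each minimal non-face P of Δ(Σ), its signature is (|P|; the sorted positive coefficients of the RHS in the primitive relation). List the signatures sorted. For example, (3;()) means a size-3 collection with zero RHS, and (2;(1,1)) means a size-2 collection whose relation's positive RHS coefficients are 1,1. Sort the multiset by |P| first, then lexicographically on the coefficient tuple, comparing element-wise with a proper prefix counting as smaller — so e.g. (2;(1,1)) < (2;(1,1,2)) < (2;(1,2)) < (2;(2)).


Minimal non-faces — 10 found among 10 rays, 32 max cones:

  • {4,8}:  v_{4} + v_{8} = 0 — sig = (2;())
  • {2,4}:  v_{2} + v_{4} = v_{7} — sig = (2;(1))
  • {6,10}:  v_{6} + v_{10} = v_{3} — sig = (2;(1))
  • {7,8}:  v_{7} + v_{8} = v_{2} — sig = (2;(1))
  • {8,10}:  v_{8} + v_{10} = v_{2} + v_{3} + v_{5} — sig = (2;(1,1,1))
  • {1,3,9}:  v_{1} + v_{3} + v_{9} = 0 — sig = (3;())
  • {5,6,7}:  v_{5} + v_{6} + v_{7} = 0 — sig = (3;())
  • {2,5,6}:  v_{2} + v_{5} + v_{6} = v_{8} — sig = (3;(1))
  • {3,5,7}:  v_{3} + v_{5} + v_{7} = v_{10} — sig = (3;(1))
  • {1,9,10}:  v_{1} + v_{9} + v_{10} = v_{5} + v_{7} — sig = (3;(1,1))

Signatures (|P|; sorted positive RHS coefficients), sorted:
{ (2;()),  (2;(1)) ×3,  (2;(1,1,1)),  (3;()) ×2,  (3;(1)) ×2,  (3;(1,1)) }


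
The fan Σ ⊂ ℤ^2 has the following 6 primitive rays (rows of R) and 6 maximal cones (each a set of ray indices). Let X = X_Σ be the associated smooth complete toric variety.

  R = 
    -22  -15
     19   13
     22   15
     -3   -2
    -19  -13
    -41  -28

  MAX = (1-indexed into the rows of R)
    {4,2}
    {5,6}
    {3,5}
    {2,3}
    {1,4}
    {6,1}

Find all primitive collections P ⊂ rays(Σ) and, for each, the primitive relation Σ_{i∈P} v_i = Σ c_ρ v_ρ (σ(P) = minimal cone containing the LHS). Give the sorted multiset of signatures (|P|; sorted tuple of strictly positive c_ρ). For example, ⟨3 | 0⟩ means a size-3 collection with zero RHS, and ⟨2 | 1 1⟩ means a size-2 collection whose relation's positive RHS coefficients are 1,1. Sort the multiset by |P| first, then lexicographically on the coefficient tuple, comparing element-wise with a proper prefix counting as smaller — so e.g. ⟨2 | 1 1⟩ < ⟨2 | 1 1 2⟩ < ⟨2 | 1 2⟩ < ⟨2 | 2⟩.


|primitive collections| = 9. Relations:

  P = {1,3}:  v_{1} + v_{3} = 0 — sig = ⟨2 | 0⟩
  P = {2,5}:  v_{2} + v_{5} = 0 — sig = ⟨2 | 0⟩
  P = {1,2}:  v_{1} + v_{2} = v_{4} — sig = ⟨2 | 1⟩
  P = {1,5}:  v_{1} + v_{5} = v_{6} — sig = ⟨2 | 1⟩
  P = {2,6}:  v_{2} + v_{6} = v_{1} — sig = ⟨2 | 1⟩
  P = {3,4}:  v_{3} + v_{4} = v_{2} — sig = ⟨2 | 1⟩
  P = {3,6}:  v_{3} + v_{6} = v_{5} — sig = ⟨2 | 1⟩
  P = {4,5}:  v_{4} + v_{5} = v_{1} — sig = ⟨2 | 1⟩
  P = {4,6}:  v_{4} + v_{6} = 2·v_{1} — sig = ⟨2 | 2⟩

so the primitive-relation signature multiset is
    ⟨2 | 0⟩
    ⟨2 | 0⟩
    ⟨2 | 1⟩
    ⟨2 | 1⟩
    ⟨2 | 1⟩
    ⟨2 | 1⟩
    ⟨2 | 1⟩
    ⟨2 | 1⟩
    ⟨2 | 2⟩


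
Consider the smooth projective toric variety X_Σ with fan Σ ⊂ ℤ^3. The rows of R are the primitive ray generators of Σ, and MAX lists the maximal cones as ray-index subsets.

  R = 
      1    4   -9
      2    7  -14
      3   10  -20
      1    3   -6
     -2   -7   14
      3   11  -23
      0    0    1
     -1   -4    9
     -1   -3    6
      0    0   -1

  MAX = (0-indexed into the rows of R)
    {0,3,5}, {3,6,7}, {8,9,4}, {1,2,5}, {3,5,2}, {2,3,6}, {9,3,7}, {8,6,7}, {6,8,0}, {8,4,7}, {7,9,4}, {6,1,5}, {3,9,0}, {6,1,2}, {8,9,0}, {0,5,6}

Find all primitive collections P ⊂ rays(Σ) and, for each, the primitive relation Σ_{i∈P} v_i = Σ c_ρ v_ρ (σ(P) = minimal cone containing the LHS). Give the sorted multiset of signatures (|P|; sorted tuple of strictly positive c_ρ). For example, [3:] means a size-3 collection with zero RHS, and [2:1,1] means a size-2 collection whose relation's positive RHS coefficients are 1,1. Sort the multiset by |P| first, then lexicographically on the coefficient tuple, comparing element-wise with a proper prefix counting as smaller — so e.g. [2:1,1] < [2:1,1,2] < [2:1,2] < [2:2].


Minimal non-faces — 25 found among 10 rays, 16 max cones:

  • {0,7}:  v_{0} + v_{7} = 0 ; sig = [2:]
  • {1,4}:  v_{1} + v_{4} = 0 ; sig = [2:]
  • {3,8}:  v_{3} + v_{8} = 0 ; sig = [2:]
  • {6,9}:  v_{6} + v_{9} = 0 ; sig = [2:]
  • {0,1}:  v_{0} + v_{1} = v_{5} ; sig = [2:1]
  • {1,3}:  v_{1} + v_{3} = v_{2} ; sig = [2:1]
  • {2,4}:  v_{2} + v_{4} = v_{3} ; sig = [2:1]
  • {2,8}:  v_{2} + v_{8} = v_{1} ; sig = [2:1]
  • {4,5}:  v_{4} + v_{5} = v_{0} ; sig = [2:1]
  • {5,7}:  v_{5} + v_{7} = v_{1} ; sig = [2:1]
  • {0,2}:  v_{0} + v_{2} = v_{3} + v_{5} ; sig = [2:1,1]
  • {0,4}:  v_{0} + v_{4} = v_{8} + v_{9} ; sig = [2:1,1]
  • {1,7}:  v_{1} + v_{7} = v_{3} + v_{6} ; sig = [2:1,1]
  • {1,8}:  v_{1} + v_{8} = v_{0} + v_{6} ; sig = [2:1,1]
  • {1,9}:  v_{1} + v_{9} = v_{0} + v_{3} ; sig = [2:1,1]
  • {3,4}:  v_{3} + v_{4} = v_{7} + v_{9} ; sig = [2:1,1]
  • {4,6}:  v_{4} + v_{6} = v_{7} + v_{8} ; sig = [2:1,1]
  • {2,7}:  v_{2} + v_{7} = 2·v_{3} + v_{6} ; sig = [2:1,2]
  • {2,9}:  v_{2} + v_{9} = v_{0} + 2·v_{3} ; sig = [2:1,2]
  • {5,8}:  v_{5} + v_{8} = 2·v_{0} + v_{6} ; sig = [2:1,2]
  • {5,9}:  v_{5} + v_{9} = 2·v_{0} + v_{3} ; sig = [2:1,2]
  • {0,3,6}:  v_{0} + v_{3} + v_{6} = v_{1} ; sig = [3:1]
  • {7,8,9}:  v_{7} + v_{8} + v_{9} = v_{4} ; sig = [3:1]
  • {3,5,6}:  v_{3} + v_{5} + v_{6} = 2·v_{1} ; sig = [3:2]
  • {2,5,6}:  v_{2} + v_{5} + v_{6} = 3·v_{1} ; sig = [3:3]

Hence PRS(X_Σ) =
    [2:]
    [2:]
    [2:]
    [2:]
    [2:1]
    [2:1]
    [2:1]
    [2:1]
    [2:1]
    [2:1]
    [2:1,1]
    [2:1,1]
    [2:1,1]
    [2:1,1]
    [2:1,1]
    [2:1,1]
    [2:1,1]
    [2:1,2]
    [2:1,2]
    [2:1,2]
    [2:1,2]
    [3:1]
    [3:1]
    [3:2]
    [3:3]


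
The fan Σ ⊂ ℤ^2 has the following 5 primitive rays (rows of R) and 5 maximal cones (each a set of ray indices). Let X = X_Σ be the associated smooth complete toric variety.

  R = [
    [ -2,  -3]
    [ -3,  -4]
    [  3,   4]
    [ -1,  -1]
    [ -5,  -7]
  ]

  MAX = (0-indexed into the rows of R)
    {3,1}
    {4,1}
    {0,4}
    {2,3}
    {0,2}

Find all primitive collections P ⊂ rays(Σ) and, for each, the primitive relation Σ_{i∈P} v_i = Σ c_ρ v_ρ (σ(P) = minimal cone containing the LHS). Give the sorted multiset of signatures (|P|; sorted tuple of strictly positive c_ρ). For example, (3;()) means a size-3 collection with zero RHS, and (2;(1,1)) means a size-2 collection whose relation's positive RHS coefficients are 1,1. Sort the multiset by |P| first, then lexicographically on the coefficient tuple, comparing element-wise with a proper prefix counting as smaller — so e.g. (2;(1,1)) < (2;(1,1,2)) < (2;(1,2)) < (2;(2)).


|primitive collections| = 5. Relations:

  P={1,2}:  v_{1} + v_{2} = 0  ⟹  sig = (2;())
  P={0,1}:  v_{0} + v_{1} = v_{4}  ⟹  sig = (2;(1))
  P={0,3}:  v_{0} + v_{3} = v_{1}  ⟹  sig = (2;(1))
  P={2,4}:  v_{2} + v_{4} = v_{0}  ⟹  sig = (2;(1))
  P={3,4}:  v_{3} + v_{4} = 2·v_{1}  ⟹  sig = (2;(2))

Signatures (|P|; sorted positive RHS coefficients), sorted:
    (2;())
    (2;(1))
    (2;(1))
    (2;(1))
    (2;(2))


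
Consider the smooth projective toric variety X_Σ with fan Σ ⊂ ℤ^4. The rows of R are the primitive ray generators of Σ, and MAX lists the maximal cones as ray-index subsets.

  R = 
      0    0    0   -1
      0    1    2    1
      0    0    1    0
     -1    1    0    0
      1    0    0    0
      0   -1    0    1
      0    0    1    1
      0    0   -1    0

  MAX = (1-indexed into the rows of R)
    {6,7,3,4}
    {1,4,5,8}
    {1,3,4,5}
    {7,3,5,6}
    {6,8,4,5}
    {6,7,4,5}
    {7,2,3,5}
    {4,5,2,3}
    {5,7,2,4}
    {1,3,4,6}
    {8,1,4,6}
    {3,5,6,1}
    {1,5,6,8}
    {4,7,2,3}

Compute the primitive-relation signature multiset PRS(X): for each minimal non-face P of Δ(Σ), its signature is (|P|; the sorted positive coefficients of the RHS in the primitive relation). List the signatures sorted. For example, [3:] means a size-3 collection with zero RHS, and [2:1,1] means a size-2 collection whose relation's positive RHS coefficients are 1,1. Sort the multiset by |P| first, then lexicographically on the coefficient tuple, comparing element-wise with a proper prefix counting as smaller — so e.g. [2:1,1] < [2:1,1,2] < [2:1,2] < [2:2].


Primitive collections (9):

  • {3,8}:  v_{3} + v_{8} = 0  →  sig = [2:]
  • {1,7}:  v_{1} + v_{7} = v_{3}  →  sig = [2:1]
  • {2,8}:  v_{2} + v_{8} = v_{4} + v_{5} + v_{7}  →  sig = [2:1,1,1]
  • {7,8}:  v_{7} + v_{8} = v_{4} + v_{5} + v_{6}  →  sig = [2:1,1,1]
  • {1,2}:  v_{1} + v_{2} = 2·v_{3} + v_{4} + v_{5}  →  sig = [2:1,1,2]
  • {2,6}:  v_{2} + v_{6} = 2·v_{7}  →  sig = [2:2]
  • {1,4,5,6}:  v_{1} + v_{4} + v_{5} + v_{6} = 0  →  sig = [4:]
  • {3,4,5,6}:  v_{3} + v_{4} + v_{5} + v_{6} = v_{7}  →  sig = [4:1]
  • {3,4,5,7}:  v_{3} + v_{4} + v_{5} + v_{7} = v_{2}  →  sig = [4:1]

so the primitive-relation signature multiset is
{ [2:],  [2:1],  [2:1,1,1] ×2,  [2:1,1,2],  [2:2],  [4:],  [4:1] ×2 }


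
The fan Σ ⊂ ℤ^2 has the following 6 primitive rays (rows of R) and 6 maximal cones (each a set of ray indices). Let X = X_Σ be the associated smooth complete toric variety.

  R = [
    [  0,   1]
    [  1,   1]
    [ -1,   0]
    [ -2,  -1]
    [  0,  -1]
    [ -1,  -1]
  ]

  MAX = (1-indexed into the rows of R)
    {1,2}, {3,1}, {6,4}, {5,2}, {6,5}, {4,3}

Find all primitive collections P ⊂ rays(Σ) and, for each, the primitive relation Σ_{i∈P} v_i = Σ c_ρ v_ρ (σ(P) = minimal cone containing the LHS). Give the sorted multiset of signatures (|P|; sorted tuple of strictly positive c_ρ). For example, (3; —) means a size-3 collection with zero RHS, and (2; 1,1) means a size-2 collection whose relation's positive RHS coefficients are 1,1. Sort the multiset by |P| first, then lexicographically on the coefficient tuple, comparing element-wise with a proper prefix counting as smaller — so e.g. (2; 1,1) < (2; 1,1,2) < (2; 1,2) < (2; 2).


The 9 primitive collections of Σ (r=6, n=2):

  • {1,5}:  v_{1} + v_{5} = 0  →  sig = (2; —)
  • {2,6}:  v_{2} + v_{6} = 0  →  sig = (2; —)
  • {1,6}:  v_{1} + v_{6} = v_{3}  →  sig = (2; 1)
  • {2,3}:  v_{2} + v_{3} = v_{1}  →  sig = (2; 1)
  • {2,4}:  v_{2} + v_{4} = v_{3}  →  sig = (2; 1)
  • {3,5}:  v_{3} + v_{5} = v_{6}  →  sig = (2; 1)
  • {3,6}:  v_{3} + v_{6} = v_{4}  →  sig = (2; 1)
  • {1,4}:  v_{1} + v_{4} = 2·v_{3}  →  sig = (2; 2)
  • {4,5}:  v_{4} + v_{5} = 2·v_{6}  →  sig = (2; 2)

Sorted signature multiset PRS(X):
{ (2; —) ×2,  (2; 1) ×5,  (2; 2) ×2 }


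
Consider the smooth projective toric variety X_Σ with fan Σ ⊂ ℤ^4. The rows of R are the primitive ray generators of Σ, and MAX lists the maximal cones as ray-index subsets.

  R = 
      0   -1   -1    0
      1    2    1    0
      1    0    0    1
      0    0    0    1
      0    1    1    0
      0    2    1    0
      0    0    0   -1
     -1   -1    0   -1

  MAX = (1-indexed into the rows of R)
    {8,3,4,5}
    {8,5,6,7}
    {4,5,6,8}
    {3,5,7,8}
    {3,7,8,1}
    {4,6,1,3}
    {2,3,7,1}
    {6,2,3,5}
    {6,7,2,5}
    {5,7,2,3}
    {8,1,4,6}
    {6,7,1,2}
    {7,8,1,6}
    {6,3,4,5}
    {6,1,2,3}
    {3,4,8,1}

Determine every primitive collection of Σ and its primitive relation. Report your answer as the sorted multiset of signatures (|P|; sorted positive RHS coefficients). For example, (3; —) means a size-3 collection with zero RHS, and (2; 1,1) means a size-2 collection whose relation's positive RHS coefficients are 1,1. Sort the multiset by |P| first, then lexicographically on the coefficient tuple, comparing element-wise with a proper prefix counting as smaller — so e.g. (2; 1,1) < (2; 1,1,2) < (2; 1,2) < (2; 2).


|primitive collections| = 6. Relations:

  P = {1,5}:  v_{1} + v_{5} = 0  ⟹  sig = (2; —)
  P = {4,7}:  v_{4} + v_{7} = 0  ⟹  sig = (2; —)
  P = {2,4}:  v_{2} + v_{4} = v_{3} + v_{6}  ⟹  sig = (2; 1,1)
  P = {2,8}:  v_{2} + v_{8} = v_{5} + v_{7}  ⟹  sig = (2; 1,1)
  P = {3,6,7}:  v_{3} + v_{6} + v_{7} = v_{2}  ⟹  sig = (3; 1)
  P = {3,6,8}:  v_{3} + v_{6} + v_{8} = v_{5}  ⟹  sig = (3; 1)

Hence PRS(X_Σ) =
[(2; —), (2; —), (2; 1,1), (2; 1,1), (3; 1), (3; 1)]


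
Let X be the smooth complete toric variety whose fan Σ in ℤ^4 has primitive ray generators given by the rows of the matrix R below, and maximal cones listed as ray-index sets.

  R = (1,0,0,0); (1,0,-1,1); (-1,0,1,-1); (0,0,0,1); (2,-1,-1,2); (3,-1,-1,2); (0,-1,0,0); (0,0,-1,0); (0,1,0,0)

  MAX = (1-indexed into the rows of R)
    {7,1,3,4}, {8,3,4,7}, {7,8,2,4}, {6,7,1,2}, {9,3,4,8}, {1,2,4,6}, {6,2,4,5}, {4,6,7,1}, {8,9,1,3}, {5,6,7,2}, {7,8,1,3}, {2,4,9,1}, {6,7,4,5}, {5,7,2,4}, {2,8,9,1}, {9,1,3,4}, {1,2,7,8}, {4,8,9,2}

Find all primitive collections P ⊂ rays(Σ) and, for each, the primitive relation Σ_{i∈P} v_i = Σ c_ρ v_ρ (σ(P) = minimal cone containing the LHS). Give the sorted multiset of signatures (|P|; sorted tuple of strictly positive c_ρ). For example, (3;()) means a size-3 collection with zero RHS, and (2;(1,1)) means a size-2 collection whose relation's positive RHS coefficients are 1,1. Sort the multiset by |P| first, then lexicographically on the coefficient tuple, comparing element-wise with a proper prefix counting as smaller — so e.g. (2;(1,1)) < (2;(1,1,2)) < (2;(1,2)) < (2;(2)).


The 12 primitive collections of Σ (r=9, n=4):

  {2,3}:  v_{2} + v_{3} = 0  ⟹  sig = (2;())
  {7,9}:  v_{7} + v_{9} = 0  ⟹  sig = (2;())
  {1,5}:  v_{1} + v_{5} = v_{6}  ⟹  sig = (2;(1))
  {3,5}:  v_{3} + v_{5} = v_{1} + v_{4} + v_{7}  ⟹  sig = (2;(1,1,1))
  {5,9}:  v_{5} + v_{9} = v_{1} + v_{2} + v_{4}  ⟹  sig = (2;(1,1,1))
  {3,6}:  v_{3} + v_{6} = 2·v_{1} + v_{4} + v_{7}  ⟹  sig = (2;(1,1,2))
  {6,8}:  v_{6} + v_{8} = v_{1} + 2·v_{2} + v_{7}  ⟹  sig = (2;(1,1,2))
  {6,9}:  v_{6} + v_{9} = 2·v_{1} + v_{2} + v_{4}  ⟹  sig = (2;(1,1,2))
  {5,8}:  v_{5} + v_{8} = 2·v_{2} + v_{7}  ⟹  sig = (2;(1,2))
  {1,4,8}:  v_{1} + v_{4} + v_{8} = v_{2}  ⟹  sig = (3;(1))
  {1,2,4,7}:  v_{1} + v_{2} + v_{4} + v_{7} = v_{5}  ⟹  sig = (4;(1))
  {2,4,6,7}:  v_{2} + v_{4} + v_{6} + v_{7} = 2·v_{5}  ⟹  sig = (4;(2))

Hence PRS(X_Σ) =
[(2;()), (2;()), (2;(1)), (2;(1,1,1)), (2;(1,1,1)), (2;(1,1,2)), (2;(1,1,2)), (2;(1,1,2)), (2;(1,2)), (3;(1)), (4;(1)), (4;(2))]


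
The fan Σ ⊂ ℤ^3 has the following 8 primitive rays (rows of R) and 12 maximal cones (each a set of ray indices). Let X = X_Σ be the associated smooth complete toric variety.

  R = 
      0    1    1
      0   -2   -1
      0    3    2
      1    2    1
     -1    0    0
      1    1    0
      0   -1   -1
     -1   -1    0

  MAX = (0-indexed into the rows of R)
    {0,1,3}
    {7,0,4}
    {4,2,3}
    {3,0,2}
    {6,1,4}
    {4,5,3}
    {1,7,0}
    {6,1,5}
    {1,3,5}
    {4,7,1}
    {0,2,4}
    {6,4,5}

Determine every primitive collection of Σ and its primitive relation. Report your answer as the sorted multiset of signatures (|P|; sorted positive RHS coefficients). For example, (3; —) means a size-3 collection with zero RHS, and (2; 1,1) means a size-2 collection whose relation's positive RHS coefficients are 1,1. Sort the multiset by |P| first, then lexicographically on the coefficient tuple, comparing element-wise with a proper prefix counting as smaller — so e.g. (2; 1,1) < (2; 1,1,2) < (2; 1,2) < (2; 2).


Σ has 14 primitive collections:

  {0,6}:  v_{0} + v_{6} = 0  →  sig = (2; —)
  {5,7}:  v_{5} + v_{7} = 0  →  sig = (2; —)
  {0,5}:  v_{0} + v_{5} = v_{3}  →  sig = (2; 1)
  {1,2}:  v_{1} + v_{2} = v_{0}  →  sig = (2; 1)
  {3,6}:  v_{3} + v_{6} = v_{5}  →  sig = (2; 1)
  {3,7}:  v_{3} + v_{7} = v_{0}  →  sig = (2; 1)
  {2,6}:  v_{2} + v_{6} = v_{3} + v_{4}  →  sig = (2; 1,1)
  {6,7}:  v_{6} + v_{7} = v_{1} + v_{4}  →  sig = (2; 1,1)
  {2,5}:  v_{2} + v_{5} = 2·v_{3} + v_{4}  →  sig = (2; 1,2)
  {2,7}:  v_{2} + v_{7} = 2·v_{0} + v_{4}  →  sig = (2; 1,2)
  {1,3,4}:  v_{1} + v_{3} + v_{4} = 0  →  sig = (3; —)
  {0,1,4}:  v_{0} + v_{1} + v_{4} = v_{7}  →  sig = (3; 1)
  {0,3,4}:  v_{0} + v_{3} + v_{4} = v_{2}  →  sig = (3; 1)
  {1,4,5}:  v_{1} + v_{4} + v_{5} = v_{6}  →  sig = (3; 1)

so the primitive-relation signature multiset is
[(2; —), (2; —), (2; 1), (2; 1), (2; 1), (2; 1), (2; 1,1), (2; 1,1), (2; 1,2), (2; 1,2), (3; —), (3; 1), (3; 1), (3; 1)]


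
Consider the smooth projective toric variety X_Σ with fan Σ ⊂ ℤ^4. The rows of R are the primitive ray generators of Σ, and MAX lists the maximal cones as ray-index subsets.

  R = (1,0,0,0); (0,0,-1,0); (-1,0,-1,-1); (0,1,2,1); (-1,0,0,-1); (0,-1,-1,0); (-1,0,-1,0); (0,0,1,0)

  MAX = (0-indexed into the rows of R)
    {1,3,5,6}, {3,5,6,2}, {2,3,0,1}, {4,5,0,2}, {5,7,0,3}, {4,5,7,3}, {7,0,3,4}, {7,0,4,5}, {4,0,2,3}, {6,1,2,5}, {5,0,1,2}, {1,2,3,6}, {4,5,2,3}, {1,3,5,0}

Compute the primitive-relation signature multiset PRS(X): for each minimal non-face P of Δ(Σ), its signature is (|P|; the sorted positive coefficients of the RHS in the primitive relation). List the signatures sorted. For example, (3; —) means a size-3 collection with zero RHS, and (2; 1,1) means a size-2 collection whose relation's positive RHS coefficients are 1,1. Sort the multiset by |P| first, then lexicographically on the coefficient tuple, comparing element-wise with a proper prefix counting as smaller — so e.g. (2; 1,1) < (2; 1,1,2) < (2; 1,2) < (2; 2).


Minimal non-faces — 9 found among 8 rays, 14 max cones:

  • {1,7}:  v_{1} + v_{7} = 0  ⟹  sig = (2; —)
  • {0,6}:  v_{0} + v_{6} = v_{1}  ⟹  sig = (2; 1)
  • {1,4}:  v_{1} + v_{4} = v_{2}  ⟹  sig = (2; 1)
  • {2,7}:  v_{2} + v_{7} = v_{4}  ⟹  sig = (2; 1)
  • {6,7}:  v_{6} + v_{7} = v_{2} + v_{3} + v_{5}  ⟹  sig = (2; 1,1,1)
  • {4,6}:  v_{4} + v_{6} = 2·v_{2} + v_{3} + v_{5}  ⟹  sig = (2; 1,1,2)
  • {0,2,3,5}:  v_{0} + v_{2} + v_{3} + v_{5} = 0  ⟹  sig = (4; —)
  • {0,3,4,5}:  v_{0} + v_{3} + v_{4} + v_{5} = v_{7}  ⟹  sig = (4; 1)
  • {1,2,3,5}:  v_{1} + v_{2} + v_{3} + v_{5} = v_{6}  ⟹  sig = (4; 1)

Hence PRS(X_Σ) =
{ (2; —),  (2; 1) ×3,  (2; 1,1,1),  (2; 1,1,2),  (4; —),  (4; 1) ×2 }


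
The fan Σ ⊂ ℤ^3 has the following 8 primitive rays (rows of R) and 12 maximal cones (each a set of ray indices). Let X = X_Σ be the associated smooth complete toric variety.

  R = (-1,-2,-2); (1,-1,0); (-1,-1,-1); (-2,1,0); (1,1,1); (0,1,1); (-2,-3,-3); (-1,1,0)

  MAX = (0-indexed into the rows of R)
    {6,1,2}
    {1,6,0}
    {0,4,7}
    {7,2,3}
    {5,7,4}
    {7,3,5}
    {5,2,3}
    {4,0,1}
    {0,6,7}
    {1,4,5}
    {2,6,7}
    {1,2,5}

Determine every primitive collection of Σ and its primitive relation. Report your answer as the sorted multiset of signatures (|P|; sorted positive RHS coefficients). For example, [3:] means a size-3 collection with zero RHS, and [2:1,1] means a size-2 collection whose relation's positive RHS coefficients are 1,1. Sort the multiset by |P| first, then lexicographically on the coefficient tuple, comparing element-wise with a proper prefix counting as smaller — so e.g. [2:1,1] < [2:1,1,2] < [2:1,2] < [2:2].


Σ has 11 primitive collections:

  • {1,7}:  v_{1} + v_{7} = 0  ⇒ sig = [2:]
  • {2,4}:  v_{2} + v_{4} = 0  ⇒ sig = [2:]
  • {0,2}:  v_{0} + v_{2} = v_{6}  ⇒ sig = [2:1]
  • {0,5}:  v_{0} + v_{5} = v_{2}  ⇒ sig = [2:1]
  • {4,6}:  v_{4} + v_{6} = v_{0}  ⇒ sig = [2:1]
  • {1,3}:  v_{1} + v_{3} = v_{2} + v_{5}  ⇒ sig = [2:1,1]
  • {3,4}:  v_{3} + v_{4} = v_{5} + v_{7}  ⇒ sig = [2:1,1]
  • {0,3}:  v_{0} + v_{3} = 2·v_{2} + v_{7}  ⇒ sig = [2:1,2]
  • {3,6}:  v_{3} + v_{6} = 3·v_{2} + v_{7}  ⇒ sig = [2:1,3]
  • {5,6}:  v_{5} + v_{6} = 2·v_{2}  ⇒ sig = [2:2]
  • {2,5,7}:  v_{2} + v_{5} + v_{7} = v_{3}  ⇒ sig = [3:1]

Sorted signature multiset PRS(X):
    [2:]
    [2:]
    [2:1]
    [2:1]
    [2:1]
    [2:1,1]
    [2:1,1]
    [2:1,2]
    [2:1,3]
    [2:2]
    [3:1]


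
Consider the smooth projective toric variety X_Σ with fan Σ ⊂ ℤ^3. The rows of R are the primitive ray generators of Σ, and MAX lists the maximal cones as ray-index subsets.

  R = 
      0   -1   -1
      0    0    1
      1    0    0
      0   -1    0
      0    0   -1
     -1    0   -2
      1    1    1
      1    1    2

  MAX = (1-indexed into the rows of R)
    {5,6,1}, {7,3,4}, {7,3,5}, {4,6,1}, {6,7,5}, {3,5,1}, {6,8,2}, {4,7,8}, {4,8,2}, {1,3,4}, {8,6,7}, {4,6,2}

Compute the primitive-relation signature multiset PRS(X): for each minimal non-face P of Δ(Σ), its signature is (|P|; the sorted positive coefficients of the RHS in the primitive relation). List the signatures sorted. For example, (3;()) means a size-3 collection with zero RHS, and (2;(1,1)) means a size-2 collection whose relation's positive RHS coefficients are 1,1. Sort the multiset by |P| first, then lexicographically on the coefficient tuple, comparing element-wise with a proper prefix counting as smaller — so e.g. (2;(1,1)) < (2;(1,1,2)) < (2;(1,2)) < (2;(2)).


|primitive collections| = 12. Relations:

  P = {2,5}:  v_{2} + v_{5} = 0  ⇒ sig = (2;())
  P = {1,2}:  v_{1} + v_{2} = v_{4}  ⇒ sig = (2;(1))
  P = {1,7}:  v_{1} + v_{7} = v_{3}  ⇒ sig = (2;(1))
  P = {2,7}:  v_{2} + v_{7} = v_{8}  ⇒ sig = (2;(1))
  P = {4,5}:  v_{4} + v_{5} = v_{1}  ⇒ sig = (2;(1))
  P = {5,8}:  v_{5} + v_{8} = v_{7}  ⇒ sig = (2;(1))
  P = {1,8}:  v_{1} + v_{8} = v_{4} + v_{7}  ⇒ sig = (2;(1,1))
  P = {2,3}:  v_{2} + v_{3} = v_{4} + v_{7}  ⇒ sig = (2;(1,1))
  P = {3,8}:  v_{3} + v_{8} = v_{4} + 2·v_{7}  ⇒ sig = (2;(1,2))
  P = {3,6}:  v_{3} + v_{6} = 2·v_{5}  ⇒ sig = (2;(2))
  P = {4,6,8}:  v_{4} + v_{6} + v_{8} = 0  ⇒ sig = (3;())
  P = {4,6,7}:  v_{4} + v_{6} + v_{7} = v_{5}  ⇒ sig = (3;(1))

so the primitive-relation signature multiset is
    |P|=2: 10 collections, coeffs (), (1), (1), (1), (1), (1), (1,1), (1,1), (1,2), (2)
    |P|=3: 2 collections, coeffs (), (1)


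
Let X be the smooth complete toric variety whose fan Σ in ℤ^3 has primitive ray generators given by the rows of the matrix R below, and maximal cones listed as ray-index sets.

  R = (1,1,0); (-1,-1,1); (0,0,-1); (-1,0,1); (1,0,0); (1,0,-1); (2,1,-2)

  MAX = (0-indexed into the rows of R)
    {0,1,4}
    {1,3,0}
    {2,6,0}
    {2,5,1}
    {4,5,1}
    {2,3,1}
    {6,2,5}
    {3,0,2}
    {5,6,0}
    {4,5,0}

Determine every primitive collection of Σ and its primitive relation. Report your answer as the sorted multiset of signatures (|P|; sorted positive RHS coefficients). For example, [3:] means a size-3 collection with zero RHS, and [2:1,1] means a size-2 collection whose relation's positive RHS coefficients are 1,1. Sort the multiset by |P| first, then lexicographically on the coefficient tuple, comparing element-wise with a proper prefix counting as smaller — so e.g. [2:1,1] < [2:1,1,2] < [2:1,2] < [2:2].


9 collections generate NE(X_Σ); each relation:

  • {3,5}:  v_{3} + v_{5} = 0  →  sig = [2:]
  • {1,6}:  v_{1} + v_{6} = v_{5}  →  sig = [2:1]
  • {2,4}:  v_{2} + v_{4} = v_{5}  →  sig = [2:1]
  • {3,4}:  v_{3} + v_{4} = v_{0} + v_{1}  →  sig = [2:1,1]
  • {3,6}:  v_{3} + v_{6} = v_{0} + v_{2}  →  sig = [2:1,1]
  • {4,6}:  v_{4} + v_{6} = v_{0} + 2·v_{5}  →  sig = [2:1,2]
  • {0,1,2}:  v_{0} + v_{1} + v_{2} = 0  →  sig = [3:]
  • {0,1,5}:  v_{0} + v_{1} + v_{5} = v_{4}  →  sig = [3:1]
  • {0,2,5}:  v_{0} + v_{2} + v_{5} = v_{6}  →  sig = [3:1]

Hence PRS(X_Σ) =
{ [2:],  [2:1] ×2,  [2:1,1] ×2,  [2:1,2],  [3:],  [3:1] ×2 }


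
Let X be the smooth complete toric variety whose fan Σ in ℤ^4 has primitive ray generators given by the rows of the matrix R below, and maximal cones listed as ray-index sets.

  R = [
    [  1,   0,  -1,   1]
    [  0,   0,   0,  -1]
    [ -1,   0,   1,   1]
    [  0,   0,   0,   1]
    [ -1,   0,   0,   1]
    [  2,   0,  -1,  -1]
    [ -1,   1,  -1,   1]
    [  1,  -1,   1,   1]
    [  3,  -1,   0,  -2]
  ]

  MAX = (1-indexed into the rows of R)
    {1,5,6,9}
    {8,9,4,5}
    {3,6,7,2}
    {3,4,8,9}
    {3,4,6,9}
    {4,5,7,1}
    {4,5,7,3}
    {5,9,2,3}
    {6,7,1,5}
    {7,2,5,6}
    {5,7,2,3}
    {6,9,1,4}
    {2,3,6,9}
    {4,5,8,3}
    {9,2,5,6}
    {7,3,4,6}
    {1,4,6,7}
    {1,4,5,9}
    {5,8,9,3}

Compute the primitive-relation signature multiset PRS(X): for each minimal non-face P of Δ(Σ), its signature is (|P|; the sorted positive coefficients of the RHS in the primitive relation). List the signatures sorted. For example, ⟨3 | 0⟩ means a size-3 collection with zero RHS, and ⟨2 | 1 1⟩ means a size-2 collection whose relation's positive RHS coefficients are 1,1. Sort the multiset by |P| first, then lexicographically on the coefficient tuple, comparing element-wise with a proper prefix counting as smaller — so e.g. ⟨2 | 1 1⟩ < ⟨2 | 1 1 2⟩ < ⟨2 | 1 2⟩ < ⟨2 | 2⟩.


Δ(Σ) — 9 vertices, 11 min non-faces:

  P = {2,4}:  v_{2} + v_{4} = 0  ⟹  sig = ⟨2 | 0⟩
  P = {7,9}:  v_{7} + v_{9} = v_{6}  ⟹  sig = ⟨2 | 1⟩
  P = {1,2}:  v_{1} + v_{2} = v_{5} + v_{6}  ⟹  sig = ⟨2 | 1 1⟩
  P = {2,8}:  v_{2} + v_{8} = v_{3} + v_{5} + v_{9}  ⟹  sig = ⟨2 | 1 1 1⟩
  P = {1,8}:  v_{1} + v_{8} = 3·v_{4} + v_{5} + v_{9}  ⟹  sig = ⟨2 | 1 1 3⟩
  P = {6,8}:  v_{6} + v_{8} = 2·v_{4} + v_{9}  ⟹  sig = ⟨2 | 1 2⟩
  P = {1,3}:  v_{1} + v_{3} = 2·v_{4}  ⟹  sig = ⟨2 | 2⟩
  P = {7,8}:  v_{7} + v_{8} = 2·v_{4}  ⟹  sig = ⟨2 | 2⟩
  P = {3,5,6}:  v_{3} + v_{5} + v_{6} = v_{4}  ⟹  sig = ⟨3 | 1⟩
  P = {4,5,6}:  v_{4} + v_{5} + v_{6} = v_{1}  ⟹  sig = ⟨3 | 1⟩
  P = {3,4,5,9}:  v_{3} + v_{4} + v_{5} + v_{9} = v_{8}  ⟹  sig = ⟨4 | 1⟩

so the primitive-relation signature multiset is
[⟨2 | 0⟩, ⟨2 | 1⟩, ⟨2 | 1 1⟩, ⟨2 | 1 1 1⟩, ⟨2 | 1 1 3⟩, ⟨2 | 1 2⟩, ⟨2 | 2⟩, ⟨2 | 2⟩, ⟨3 | 1⟩, ⟨3 | 1⟩, ⟨4 | 1⟩]


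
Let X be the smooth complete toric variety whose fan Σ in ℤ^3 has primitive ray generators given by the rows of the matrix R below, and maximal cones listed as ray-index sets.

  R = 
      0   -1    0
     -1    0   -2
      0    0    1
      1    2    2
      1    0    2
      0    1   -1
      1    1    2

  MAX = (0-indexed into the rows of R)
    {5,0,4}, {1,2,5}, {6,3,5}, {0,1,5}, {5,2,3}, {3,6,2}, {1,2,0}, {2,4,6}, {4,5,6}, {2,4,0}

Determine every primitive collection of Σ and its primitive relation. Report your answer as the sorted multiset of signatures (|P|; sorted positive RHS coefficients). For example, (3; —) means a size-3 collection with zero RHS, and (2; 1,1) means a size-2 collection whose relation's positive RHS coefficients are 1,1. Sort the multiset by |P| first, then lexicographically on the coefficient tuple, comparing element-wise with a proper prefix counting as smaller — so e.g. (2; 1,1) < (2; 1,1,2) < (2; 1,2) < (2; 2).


Minimal non-faces — 9 found among 7 rays, 10 max cones:

  P={1,4}:  v_{1} + v_{4} = 0  so sig = (2; —)
  P={0,3}:  v_{0} + v_{3} = v_{6}  so sig = (2; 1)
  P={0,6}:  v_{0} + v_{6} = v_{4}  so sig = (2; 1)
  P={1,6}:  v_{1} + v_{6} = v_{2} + v_{5}  so sig = (2; 1,1)
  P={3,4}:  v_{3} + v_{4} = 2·v_{6}  so sig = (2; 2)
  P={1,3}:  v_{1} + v_{3} = 2·v_{2} + 2·v_{5}  so sig = (2; 2,2)
  P={0,2,5}:  v_{0} + v_{2} + v_{5} = 0  so sig = (3; —)
  P={2,4,5}:  v_{2} + v_{4} + v_{5} = v_{6}  so sig = (3; 1)
  P={2,5,6}:  v_{2} + v_{5} + v_{6} = v_{3}  so sig = (3; 1)

so the primitive-relation signature multiset is
[(2; —), (2; 1), (2; 1), (2; 1,1), (2; 2), (2; 2,2), (3; —), (3; 1), (3; 1)]


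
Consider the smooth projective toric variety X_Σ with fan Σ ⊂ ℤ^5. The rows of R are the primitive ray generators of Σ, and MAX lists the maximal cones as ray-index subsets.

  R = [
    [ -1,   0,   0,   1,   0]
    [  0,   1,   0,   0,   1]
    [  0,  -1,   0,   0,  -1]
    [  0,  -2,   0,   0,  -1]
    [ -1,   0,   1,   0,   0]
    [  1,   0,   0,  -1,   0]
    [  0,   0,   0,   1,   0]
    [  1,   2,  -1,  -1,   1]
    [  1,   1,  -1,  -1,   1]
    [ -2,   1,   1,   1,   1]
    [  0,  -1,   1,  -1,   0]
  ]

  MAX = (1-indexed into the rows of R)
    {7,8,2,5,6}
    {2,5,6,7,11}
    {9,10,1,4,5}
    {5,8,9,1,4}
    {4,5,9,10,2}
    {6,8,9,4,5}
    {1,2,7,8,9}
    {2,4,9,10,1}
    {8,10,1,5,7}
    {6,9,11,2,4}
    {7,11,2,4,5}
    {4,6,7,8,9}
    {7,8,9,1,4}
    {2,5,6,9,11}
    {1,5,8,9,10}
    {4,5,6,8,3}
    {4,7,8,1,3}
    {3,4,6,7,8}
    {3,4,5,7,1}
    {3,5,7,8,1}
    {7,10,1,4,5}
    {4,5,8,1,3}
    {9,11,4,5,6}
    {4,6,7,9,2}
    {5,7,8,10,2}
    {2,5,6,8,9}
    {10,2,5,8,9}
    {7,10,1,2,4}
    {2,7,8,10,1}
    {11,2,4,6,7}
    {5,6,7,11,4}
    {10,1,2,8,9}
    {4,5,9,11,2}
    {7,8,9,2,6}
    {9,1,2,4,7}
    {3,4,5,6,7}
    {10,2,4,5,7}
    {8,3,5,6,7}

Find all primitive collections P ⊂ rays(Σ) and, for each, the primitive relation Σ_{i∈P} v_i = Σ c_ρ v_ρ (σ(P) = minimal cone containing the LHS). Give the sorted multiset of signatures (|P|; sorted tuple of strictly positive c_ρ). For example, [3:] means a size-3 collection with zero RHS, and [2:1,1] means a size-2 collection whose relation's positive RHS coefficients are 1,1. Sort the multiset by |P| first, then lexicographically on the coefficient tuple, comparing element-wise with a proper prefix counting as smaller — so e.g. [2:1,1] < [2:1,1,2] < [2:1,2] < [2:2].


|primitive collections| = 17. Relations:

  {1,6}:  v_{1} + v_{6} = 0 ; sig = [2:]
  {2,3}:  v_{2} + v_{3} = 0 ; sig = [2:]
  {3,9}:  v_{3} + v_{9} = v_{4} + v_{8} ; sig = [2:1,1]
  {3,10}:  v_{3} + v_{10} = v_{1} + v_{5} ; sig = [2:1,1]
  {6,10}:  v_{6} + v_{10} = v_{2} + v_{5} ; sig = [2:1,1]
  {1,11}:  v_{1} + v_{11} = v_{2} + v_{4} + v_{5} ; sig = [2:1,1,1]
  {3,11}:  v_{3} + v_{11} = v_{4} + v_{5} + v_{6} ; sig = [2:1,1,1]
  {8,11}:  v_{8} + v_{11} = v_{5} + v_{6} + v_{9} ; sig = [2:1,1,1]
  {10,11}:  v_{10} + v_{11} = 2·v_{2} + v_{4} + 2·v_{5} ; sig = [2:1,2,2]
  {1,2,5}:  v_{1} + v_{2} + v_{5} = v_{10} ; sig = [3:1]
  {2,4,8}:  v_{2} + v_{4} + v_{8} = v_{9} ; sig = [3:1]
  {5,7,9}:  v_{5} + v_{7} + v_{9} = v_{2} ; sig = [3:1]
  {4,8,10}:  v_{4} + v_{8} + v_{10} = v_{1} + v_{5} + v_{9} ; sig = [3:1,1,1]
  {7,9,11}:  v_{7} + v_{9} + v_{11} = 2·v_{2} + v_{4} + v_{6} ; sig = [3:1,1,2]
  {7,9,10}:  v_{7} + v_{9} + v_{10} = v_{1} + 2·v_{2} ; sig = [3:1,2]
  {4,5,7,8}:  v_{4} + v_{5} + v_{7} + v_{8} = 0 ; sig = [4:]
  {2,4,5,6}:  v_{2} + v_{4} + v_{5} + v_{6} = v_{11} ; sig = [4:1]

Sorted signature multiset PRS(X):
    |P|=2: 9 collections, coeffs (), (), (1,1), (1,1), (1,1), (1,1,1), (1,1,1), (1,1,1), (1,2,2)
    |P|=3: 6 collections, coeffs (1), (1), (1), (1,1,1), (1,1,2), (1,2)
    |P|=4: 2 collections, coeffs (), (1)


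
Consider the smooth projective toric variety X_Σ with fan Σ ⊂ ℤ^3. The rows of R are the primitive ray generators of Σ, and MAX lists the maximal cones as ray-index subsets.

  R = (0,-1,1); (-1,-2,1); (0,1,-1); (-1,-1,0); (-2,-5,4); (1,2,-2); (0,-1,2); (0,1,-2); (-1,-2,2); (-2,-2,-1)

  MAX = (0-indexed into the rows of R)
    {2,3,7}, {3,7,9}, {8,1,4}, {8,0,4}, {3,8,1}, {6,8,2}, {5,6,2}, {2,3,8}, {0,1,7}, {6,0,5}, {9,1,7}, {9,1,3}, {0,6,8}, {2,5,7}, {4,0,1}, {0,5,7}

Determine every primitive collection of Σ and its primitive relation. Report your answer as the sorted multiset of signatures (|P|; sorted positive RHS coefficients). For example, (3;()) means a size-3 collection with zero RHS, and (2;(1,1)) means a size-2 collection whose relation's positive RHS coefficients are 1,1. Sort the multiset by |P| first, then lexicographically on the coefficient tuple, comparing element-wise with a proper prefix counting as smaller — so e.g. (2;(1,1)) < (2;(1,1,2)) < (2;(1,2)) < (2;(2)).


23 collections generate NE(X_Σ); each relation:

  {0,2}:  v_{0} + v_{2} = 0  ⇒ sig = (2;())
  {5,8}:  v_{5} + v_{8} = 0  ⇒ sig = (2;())
  {6,7}:  v_{6} + v_{7} = 0  ⇒ sig = (2;())
  {0,3}:  v_{0} + v_{3} = v_{1}  ⇒ sig = (2;(1))
  {1,2}:  v_{1} + v_{2} = v_{3}  ⇒ sig = (2;(1))
  {3,5}:  v_{3} + v_{5} = v_{7}  ⇒ sig = (2;(1))
  {3,6}:  v_{3} + v_{6} = v_{8}  ⇒ sig = (2;(1))
  {7,8}:  v_{7} + v_{8} = v_{3}  ⇒ sig = (2;(1))
  {1,5}:  v_{1} + v_{5} = v_{0} + v_{7}  ⇒ sig = (2;(1,1))
  {1,6}:  v_{1} + v_{6} = v_{0} + v_{8}  ⇒ sig = (2;(1,1))
  {2,4}:  v_{2} + v_{4} = v_{1} + v_{8}  ⇒ sig = (2;(1,1))
  {4,5}:  v_{4} + v_{5} = v_{0} + v_{1}  ⇒ sig = (2;(1,1))
  {6,9}:  v_{6} + v_{9} = v_{1} + v_{3}  ⇒ sig = (2;(1,1))
  {0,9}:  v_{0} + v_{9} = 2·v_{1} + v_{7}  ⇒ sig = (2;(1,2))
  {2,9}:  v_{2} + v_{9} = 2·v_{3} + v_{7}  ⇒ sig = (2;(1,2))
  {3,4}:  v_{3} + v_{4} = 2·v_{1} + v_{8}  ⇒ sig = (2;(1,2))
  {5,9}:  v_{5} + v_{9} = v_{1} + 2·v_{7}  ⇒ sig = (2;(1,2))
  {8,9}:  v_{8} + v_{9} = v_{1} + 2·v_{3}  ⇒ sig = (2;(1,2))
  {4,9}:  v_{4} + v_{9} = 3·v_{1} + v_{3}  ⇒ sig = (2;(1,3))
  {4,7}:  v_{4} + v_{7} = 2·v_{1}  ⇒ sig = (2;(2))
  {4,6}:  v_{4} + v_{6} = 2·v_{0} + 2·v_{8}  ⇒ sig = (2;(2,2))
  {0,1,8}:  v_{0} + v_{1} + v_{8} = v_{4}  ⇒ sig = (3;(1))
  {1,3,7}:  v_{1} + v_{3} + v_{7} = v_{9}  ⇒ sig = (3;(1))

so the primitive-relation signature multiset is
[(2;()), (2;()), (2;()), (2;(1)), (2;(1)), (2;(1)), (2;(1)), (2;(1)), (2;(1,1)), (2;(1,1)), (2;(1,1)), (2;(1,1)), (2;(1,1)), (2;(1,2)), (2;(1,2)), (2;(1,2)), (2;(1,2)), (2;(1,2)), (2;(1,3)), (2;(2)), (2;(2,2)), (3;(1)), (3;(1))]


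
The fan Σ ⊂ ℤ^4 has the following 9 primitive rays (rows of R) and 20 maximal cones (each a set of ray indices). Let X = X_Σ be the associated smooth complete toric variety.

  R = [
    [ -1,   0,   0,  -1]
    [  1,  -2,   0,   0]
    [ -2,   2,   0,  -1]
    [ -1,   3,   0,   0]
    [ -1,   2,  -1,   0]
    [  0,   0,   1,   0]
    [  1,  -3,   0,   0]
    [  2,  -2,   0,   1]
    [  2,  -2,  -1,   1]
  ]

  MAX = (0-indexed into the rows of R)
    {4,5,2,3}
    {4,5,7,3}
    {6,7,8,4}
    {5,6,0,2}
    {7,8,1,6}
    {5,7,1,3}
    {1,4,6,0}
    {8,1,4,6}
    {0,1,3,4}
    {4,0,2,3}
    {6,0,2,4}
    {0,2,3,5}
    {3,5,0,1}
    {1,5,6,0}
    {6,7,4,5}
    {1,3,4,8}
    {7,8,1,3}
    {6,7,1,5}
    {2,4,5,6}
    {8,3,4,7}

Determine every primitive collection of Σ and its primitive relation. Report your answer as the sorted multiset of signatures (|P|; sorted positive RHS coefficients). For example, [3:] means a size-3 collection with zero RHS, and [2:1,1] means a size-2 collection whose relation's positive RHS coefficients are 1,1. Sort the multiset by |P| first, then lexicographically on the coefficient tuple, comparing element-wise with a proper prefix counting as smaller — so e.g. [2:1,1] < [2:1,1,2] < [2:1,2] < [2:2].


Δ(Σ) — 9 vertices, 10 min non-faces:

  P={2,7}:  v_{2} + v_{7} = 0  ⟹  sig = [2:]
  P={3,6}:  v_{3} + v_{6} = 0  ⟹  sig = [2:]
  P={0,7}:  v_{0} + v_{7} = v_{1}  ⟹  sig = [2:1]
  P={1,2}:  v_{1} + v_{2} = v_{0}  ⟹  sig = [2:1]
  P={5,8}:  v_{5} + v_{8} = v_{7}  ⟹  sig = [2:1]
  P={2,8}:  v_{2} + v_{8} = v_{1} + v_{4}  ⟹  sig = [2:1,1]
  P={0,8}:  v_{0} + v_{8} = 2·v_{1} + v_{4}  ⟹  sig = [2:1,2]
  P={1,4,5}:  v_{1} + v_{4} + v_{5} = 0  ⟹  sig = [3:]
  P={0,4,5}:  v_{0} + v_{4} + v_{5} = v_{2}  ⟹  sig = [3:1]
  P={1,4,7}:  v_{1} + v_{4} + v_{7} = v_{8}  ⟹  sig = [3:1]

Signatures (|P|; sorted positive RHS coefficients), sorted:
{ [2:] ×2,  [2:1] ×3,  [2:1,1],  [2:1,2],  [3:],  [3:1] ×2 }


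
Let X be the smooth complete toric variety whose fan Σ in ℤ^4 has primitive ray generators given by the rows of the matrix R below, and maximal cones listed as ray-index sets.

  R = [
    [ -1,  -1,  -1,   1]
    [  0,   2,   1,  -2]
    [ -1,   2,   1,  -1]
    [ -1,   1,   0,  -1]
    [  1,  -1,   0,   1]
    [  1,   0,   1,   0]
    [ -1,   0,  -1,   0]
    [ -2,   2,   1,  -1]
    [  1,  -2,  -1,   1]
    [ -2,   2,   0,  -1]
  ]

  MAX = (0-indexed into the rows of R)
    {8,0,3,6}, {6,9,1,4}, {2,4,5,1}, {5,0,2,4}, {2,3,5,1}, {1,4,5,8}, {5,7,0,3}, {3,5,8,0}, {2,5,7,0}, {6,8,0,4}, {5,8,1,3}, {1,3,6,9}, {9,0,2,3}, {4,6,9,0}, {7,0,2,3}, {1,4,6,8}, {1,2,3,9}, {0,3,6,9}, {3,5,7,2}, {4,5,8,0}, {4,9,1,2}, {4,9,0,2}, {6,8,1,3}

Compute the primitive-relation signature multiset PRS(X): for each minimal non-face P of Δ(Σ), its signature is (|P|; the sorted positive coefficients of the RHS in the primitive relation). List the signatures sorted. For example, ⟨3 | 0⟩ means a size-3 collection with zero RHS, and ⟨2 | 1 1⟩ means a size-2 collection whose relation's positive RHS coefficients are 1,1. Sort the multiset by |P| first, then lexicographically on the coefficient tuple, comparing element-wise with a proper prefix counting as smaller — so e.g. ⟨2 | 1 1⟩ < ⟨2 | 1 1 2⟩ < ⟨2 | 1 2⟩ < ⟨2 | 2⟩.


Minimal non-faces — 13 found among 10 rays, 23 max cones:

  • {2,8}:  v_{2} + v_{8} = 0  ⟹  sig = ⟨2 | 0⟩
  • {3,4}:  v_{3} + v_{4} = 0  ⟹  sig = ⟨2 | 0⟩
  • {5,6}:  v_{5} + v_{6} = 0  ⟹  sig = ⟨2 | 0⟩
  • {0,1}:  v_{0} + v_{1} = v_{3}  ⟹  sig = ⟨2 | 1⟩
  • {2,6}:  v_{2} + v_{6} = v_{9}  ⟹  sig = ⟨2 | 1⟩
  • {5,9}:  v_{5} + v_{9} = v_{2}  ⟹  sig = ⟨2 | 1⟩
  • {8,9}:  v_{8} + v_{9} = v_{6}  ⟹  sig = ⟨2 | 1⟩
  • {4,7}:  v_{4} + v_{7} = v_{0} + v_{2} + v_{5}  ⟹  sig = ⟨2 | 1 1 1⟩
  • {6,7}:  v_{6} + v_{7} = v_{0} + v_{2} + v_{3}  ⟹  sig = ⟨2 | 1 1 1⟩
  • {7,8}:  v_{7} + v_{8} = v_{0} + v_{3} + v_{5}  ⟹  sig = ⟨2 | 1 1 1⟩
  • {1,7}:  v_{1} + v_{7} = v_{2} + 2·v_{3} + v_{5}  ⟹  sig = ⟨2 | 1 1 2⟩
  • {7,9}:  v_{7} + v_{9} = v_{0} + 2·v_{2} + v_{3}  ⟹  sig = ⟨2 | 1 1 2⟩
  • {0,2,3,5}:  v_{0} + v_{2} + v_{3} + v_{5} = v_{7}  ⟹  sig = ⟨4 | 1⟩

so the primitive-relation signature multiset is
{ ⟨2 | 0⟩ ×3,  ⟨2 | 1⟩ ×4,  ⟨2 | 1 1 1⟩ ×3,  ⟨2 | 1 1 2⟩ ×2,  ⟨4 | 1⟩ }
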